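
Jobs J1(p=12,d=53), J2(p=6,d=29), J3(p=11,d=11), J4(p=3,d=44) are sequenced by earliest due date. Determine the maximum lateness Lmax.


EDD order: J3 → J2 → J4 → J1
Completion and lateness:
  J3: C=11, d=11, L=11-11=0
  J2: C=17, d=29, L=17-29=-12
  J4: C=20, d=44, L=20-44=-24
  J1: C=32, d=53, L=32-53=-21
Lmax = max(0, -12, -24, -21)
= 0


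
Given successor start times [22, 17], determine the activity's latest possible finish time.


LF = min of all successor start times
Successors start at: [22, 17]
LF = min(22, 17)
= 17


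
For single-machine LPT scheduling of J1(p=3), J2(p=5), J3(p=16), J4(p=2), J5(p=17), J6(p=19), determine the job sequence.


LPT: sort by longest processing time first
  J6: p=19
  J5: p=17
  J3: p=16
  J2: p=5
  J1: p=3
  J4: p=2
Order: J6 → J5 → J3 → J2 → J1 → J4


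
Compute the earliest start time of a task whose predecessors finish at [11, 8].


ES = max of all predecessor completion times
Predecessors: [11, 8]
ES = max(11, 8)
= 11


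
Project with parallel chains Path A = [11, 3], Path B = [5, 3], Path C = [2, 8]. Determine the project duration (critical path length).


Path A: 11 + 3 = 14
Path B: 5 + 3 = 8
Path C: 2 + 8 = 10
Critical path = longest = max(14, 8, 10)
= 14 (Path A)


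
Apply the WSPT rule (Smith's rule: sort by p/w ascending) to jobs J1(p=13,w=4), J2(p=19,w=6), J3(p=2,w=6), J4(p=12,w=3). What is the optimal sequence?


WSPT (Smith's rule): sort by p/w ascending
  J3: p/w = 2/6 = 0.333
  J2: p/w = 19/6 = 3.167
  J1: p/w = 13/4 = 3.250
  J4: p/w = 12/3 = 4.000
Order: J3 → J2 → J1 → J4


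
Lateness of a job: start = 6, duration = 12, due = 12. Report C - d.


Completion = 6 + 12 = 18
Lateness = C - d = 18 - 12
= 6


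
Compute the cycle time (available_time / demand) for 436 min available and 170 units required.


Cycle time = available time / demand
= 436 / 170
= 2.56 min/unit


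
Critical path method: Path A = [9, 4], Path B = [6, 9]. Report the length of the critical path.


Path A: 9 + 4 = 13
Path B: 6 + 9 = 15
Critical path = longest = max(13, 15)
= 15 (Path B)


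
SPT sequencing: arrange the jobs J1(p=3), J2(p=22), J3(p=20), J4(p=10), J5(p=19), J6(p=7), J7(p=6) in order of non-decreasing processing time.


SPT: sort by shortest processing time
  J1: p=3
  J7: p=6
  J6: p=7
  J4: p=10
  J5: p=19
  J3: p=20
  J2: p=22
Order: J1 → J7 → J6 → J4 → J5 → J3 → J2


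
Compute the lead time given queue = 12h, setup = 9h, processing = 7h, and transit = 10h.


Lead time = queue + setup + processing + transit
= 12 + 9 + 7 + 10
= 38 hours


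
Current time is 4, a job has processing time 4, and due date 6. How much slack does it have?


Slack = due - current_time - processing
= 6 - 4 - 4
= -2


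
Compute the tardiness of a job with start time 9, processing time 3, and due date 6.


Completion = start + processing = 9 + 3 = 12
Tardiness = max(0, C - d) = max(0, 12 - 6)
= max(0, 6)
= 6


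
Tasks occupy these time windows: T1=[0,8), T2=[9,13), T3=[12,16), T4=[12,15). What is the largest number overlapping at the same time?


Check each time point for overlaps:
  t=12: 3 tasks active (T2, T3, T4)
Max concurrent = 3


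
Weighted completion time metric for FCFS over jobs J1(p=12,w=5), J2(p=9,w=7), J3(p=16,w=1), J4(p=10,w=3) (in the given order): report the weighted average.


Completion times:
  J1: C=12, w×C=5×12=60
  J2: C=21, w×C=7×21=147
  J3: C=37, w×C=1×37=37
  J4: C=47, w×C=3×47=141
Sum w×C = 385
Sum w = 16
Weighted avg = 385/16
= 24.06


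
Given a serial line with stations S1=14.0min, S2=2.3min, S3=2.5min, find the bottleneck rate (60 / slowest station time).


Bottleneck = longest station time
Station times: [14.0, 2.3, 2.5]
Max = 14.0 min
Rate = 60 / 14.0
= 4.29 units/hour (bottleneck: 14.0min)


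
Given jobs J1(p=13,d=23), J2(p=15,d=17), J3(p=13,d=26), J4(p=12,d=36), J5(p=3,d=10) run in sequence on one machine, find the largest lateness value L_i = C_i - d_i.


Lateness per job (L = C - d):
  J1: C=13, d=23, L=-10
  J2: C=28, d=17, L=11
  J3: C=41, d=26, L=15
  J4: C=53, d=36, L=17
  J5: C=56, d=10, L=46
Lmax = max(-10, 11, 15, 17, 46)
= 46


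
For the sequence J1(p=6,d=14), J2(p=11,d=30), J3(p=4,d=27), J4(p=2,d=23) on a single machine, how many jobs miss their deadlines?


Completion vs due date:
  J1: C=6, d=14 → on time
  J2: C=17, d=30 → on time
  J3: C=21, d=27 → on time
  J4: C=23, d=23 → on time
Tardy jobs: none
Count = 0


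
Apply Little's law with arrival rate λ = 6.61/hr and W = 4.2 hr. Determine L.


Little's law: L = λ × W
= 6.61 × 4.2
= 27.76


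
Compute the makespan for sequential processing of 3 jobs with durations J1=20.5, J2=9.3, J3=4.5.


Sequential makespan: sum all processing times
= 20.5 + 9.3 + 4.5
= 34.3 time units


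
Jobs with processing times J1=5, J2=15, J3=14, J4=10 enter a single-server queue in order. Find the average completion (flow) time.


Completion times:
  J1: completes at 5
  J2: completes at 20
  J3: completes at 34
  J4: completes at 44
Sum = 103
Average = 103/4
= 25.75


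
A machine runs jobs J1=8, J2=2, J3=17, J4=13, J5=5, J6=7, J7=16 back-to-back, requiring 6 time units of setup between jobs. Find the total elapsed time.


Makespan = Σ processing + (n-1) × setup
= (8 + 2 + 17 + 13 + 5 + 7 + 16) + (7-1)×6
= 68 + 36
= 104 time units


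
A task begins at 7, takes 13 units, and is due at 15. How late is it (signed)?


Completion = 7 + 13 = 20
Lateness = C - d = 20 - 15
= 5


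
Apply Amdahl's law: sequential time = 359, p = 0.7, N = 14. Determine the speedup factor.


Amdahl's law: T_p = T × ((1-p) + p/N)
= 359 × ((1-0.7) + 0.7/14)
= 359 × (0.30 + 0.0500)
= 359 × 0.3500
= 125.65
Speedup = 359/125.65
= 2.86×


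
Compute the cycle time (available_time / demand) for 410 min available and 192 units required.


Cycle time = available time / demand
= 410 / 192
= 2.14 min/unit


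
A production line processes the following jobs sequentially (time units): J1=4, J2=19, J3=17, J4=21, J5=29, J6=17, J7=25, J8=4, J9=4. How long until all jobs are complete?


Sequential makespan: sum all processing times
= 4 + 19 + 17 + 21 + 29 + 17 + 25 + 4 + 4
= 140 time units


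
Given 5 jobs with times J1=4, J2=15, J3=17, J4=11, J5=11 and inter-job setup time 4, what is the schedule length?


Makespan = Σ processing + (n-1) × setup
= (4 + 15 + 17 + 11 + 11) + (5-1)×4
= 58 + 16
= 74 time units


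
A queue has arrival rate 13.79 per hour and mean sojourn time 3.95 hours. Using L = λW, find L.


Little's law: L = λ × W
= 13.79 × 3.95
= 54.47


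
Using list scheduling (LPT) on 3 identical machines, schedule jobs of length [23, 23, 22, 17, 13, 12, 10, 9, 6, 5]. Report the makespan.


Jobs (LPT sorted): [23, 23, 22, 17, 13, 12, 10, 9, 6, 5]
Machines: 3
  J=23 → Machine 1 (load: 0+23=23)
  J=23 → Machine 2 (load: 0+23=23)
  J=22 → Machine 3 (load: 0+22=22)
  J=17 → Machine 3 (load: 22+17=39)
  J=13 → Machine 1 (load: 23+13=36)
  J=12 → Machine 2 (load: 23+12=35)
  J=10 → Machine 2 (load: 35+10=45)
  J=9 → Machine 1 (load: 36+9=45)
  J=6 → Machine 3 (load: 39+6=45)
  J=5 → Machine 1 (load: 45+5=50)
Machine loads: [50, 45, 45]
Makespan = max = 50 time units


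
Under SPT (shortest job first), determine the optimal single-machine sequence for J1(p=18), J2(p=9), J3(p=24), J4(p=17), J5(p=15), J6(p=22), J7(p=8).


SPT: sort by shortest processing time
  J7: p=8
  J2: p=9
  J5: p=15
  J4: p=17
  J1: p=18
  J6: p=22
  J3: p=24
Order: J7 → J2 → J5 → J4 → J1 → J6 → J3


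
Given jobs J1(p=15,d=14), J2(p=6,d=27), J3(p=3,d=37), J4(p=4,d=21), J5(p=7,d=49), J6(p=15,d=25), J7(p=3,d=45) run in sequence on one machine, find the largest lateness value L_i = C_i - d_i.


Lateness per job (L = C - d):
  J1: C=15, d=14, L=1
  J2: C=21, d=27, L=-6
  J3: C=24, d=37, L=-13
  J4: C=28, d=21, L=7
  J5: C=35, d=49, L=-14
  J6: C=50, d=25, L=25
  J7: C=53, d=45, L=8
Lmax = max(1, -6, -13, 7, -14, 25, 8)
= 25


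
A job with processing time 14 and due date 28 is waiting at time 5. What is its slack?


Slack = due - current_time - processing
= 28 - 5 - 14
= 9


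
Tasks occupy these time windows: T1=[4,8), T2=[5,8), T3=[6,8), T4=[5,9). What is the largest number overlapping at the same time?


Check each time point for overlaps:
  t=6: 4 tasks active (T1, T2, T3, T4)
Max concurrent = 4


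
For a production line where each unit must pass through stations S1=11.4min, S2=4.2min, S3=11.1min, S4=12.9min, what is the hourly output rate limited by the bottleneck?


Bottleneck = longest station time
Station times: [11.4, 4.2, 11.1, 12.9]
Max = 12.9 min
Rate = 60 / 12.9
= 4.65 units/hour (bottleneck: 12.9min)


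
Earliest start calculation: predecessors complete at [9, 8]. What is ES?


ES = max of all predecessor completion times
Predecessors: [9, 8]
ES = max(9, 8)
= 9


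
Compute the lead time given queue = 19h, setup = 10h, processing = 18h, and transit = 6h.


Lead time = queue + setup + processing + transit
= 19 + 10 + 18 + 6
= 53 hours


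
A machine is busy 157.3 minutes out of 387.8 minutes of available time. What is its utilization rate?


Utilization = busy / total × 100
= 157.3 / 387.8 × 100
= 40.6%


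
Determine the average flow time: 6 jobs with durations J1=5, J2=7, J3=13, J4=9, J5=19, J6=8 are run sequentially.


Completion times:
  J1: completes at 5
  J2: completes at 12
  J3: completes at 25
  J4: completes at 34
  J5: completes at 53
  J6: completes at 61
Sum = 190
Average = 190/6
= 31.67


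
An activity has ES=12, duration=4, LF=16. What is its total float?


EF = ES + duration = 12 + 4 = 16
LS = LF - duration = 16 - 4 = 12
Total Float = LF - EF = 16 - 16
(or LS - ES = 12 - 12)
= 0


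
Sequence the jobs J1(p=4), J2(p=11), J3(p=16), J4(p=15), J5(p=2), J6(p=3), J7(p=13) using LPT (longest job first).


LPT: sort by longest processing time first
  J3: p=16
  J4: p=15
  J7: p=13
  J2: p=11
  J1: p=4
  J6: p=3
  J5: p=2
Order: J3 → J4 → J7 → J2 → J1 → J6 → J5


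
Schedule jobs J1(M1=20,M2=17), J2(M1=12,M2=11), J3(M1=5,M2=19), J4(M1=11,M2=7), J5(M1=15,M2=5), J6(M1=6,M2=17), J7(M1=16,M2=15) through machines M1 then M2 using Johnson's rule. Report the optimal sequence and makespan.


Johnson's rule:
Group 1 (M1≤M2, sort by M1): ['J3', 'J6']
Group 2 (M1>M2, sort desc M2): ['J1', 'J7', 'J2', 'J4', 'J5']
Sequence: J3 → J6 → J1 → J7 → J2 → J4 → J5
Makespan calculation:
  J3: M1 done=5, M2 done=24
  J6: M1 done=11, M2 done=41
  J1: M1 done=31, M2 done=58
  J7: M1 done=47, M2 done=73
  J2: M1 done=59, M2 done=84
  J4: M1 done=70, M2 done=91
  J5: M1 done=85, M2 done=96
= Sequence: J3 → J6 → J1 → J7 → J2 → J4 → J5, Makespan: 96


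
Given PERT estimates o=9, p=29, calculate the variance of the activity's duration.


σ² = ((p - o) / 6)² = (p - o)² / 36
= (29 - 9)² / 36
= 20² / 36
= 400 / 36
= 11.1111


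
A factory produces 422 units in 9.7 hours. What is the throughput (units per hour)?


Throughput = units / time
= 422 / 9.7
= 43.5 units/hour


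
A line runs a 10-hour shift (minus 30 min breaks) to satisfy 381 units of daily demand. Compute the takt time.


Available = 10×60 - 30 = 570 min
Takt time = 570 / 381
= 1.50 min/unit


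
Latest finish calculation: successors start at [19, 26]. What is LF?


LF = min of all successor start times
Successors start at: [19, 26]
LF = min(19, 26)
= 19


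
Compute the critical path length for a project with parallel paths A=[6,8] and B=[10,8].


Path A: 6 + 8 = 14
Path B: 10 + 8 = 18
Critical path = longest = max(14, 18)
= 18 (Path B)


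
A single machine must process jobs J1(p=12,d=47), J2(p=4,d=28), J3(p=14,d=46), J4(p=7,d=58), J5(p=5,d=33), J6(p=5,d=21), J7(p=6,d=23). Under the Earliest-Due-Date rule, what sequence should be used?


EDD: sort by earliest due date
  J6: d=21, p=5
  J7: d=23, p=6
  J2: d=28, p=4
  J5: d=33, p=5
  J3: d=46, p=14
  J1: d=47, p=12
  J4: d=58, p=7
Order: J6 → J7 → J2 → J5 → J3 → J1 → J4


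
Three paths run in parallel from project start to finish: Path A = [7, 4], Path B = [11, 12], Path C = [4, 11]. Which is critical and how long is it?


Path A: 7 + 4 = 11
Path B: 11 + 12 = 23
Path C: 4 + 11 = 15
Critical path = longest = max(11, 23, 15)
= 23 (Path B)


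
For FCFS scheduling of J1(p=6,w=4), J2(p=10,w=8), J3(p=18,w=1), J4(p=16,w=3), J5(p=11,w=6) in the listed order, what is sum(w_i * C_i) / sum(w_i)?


Completion times:
  J1: C=6, w×C=4×6=24
  J2: C=16, w×C=8×16=128
  J3: C=34, w×C=1×34=34
  J4: C=50, w×C=3×50=150
  J5: C=61, w×C=6×61=366
Sum w×C = 702
Sum w = 22
Weighted avg = 702/22
= 31.91


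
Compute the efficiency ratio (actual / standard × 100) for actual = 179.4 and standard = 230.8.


Efficiency = (actual / standard) × 100
= (179.4 / 230.8) × 100
= 77.7%


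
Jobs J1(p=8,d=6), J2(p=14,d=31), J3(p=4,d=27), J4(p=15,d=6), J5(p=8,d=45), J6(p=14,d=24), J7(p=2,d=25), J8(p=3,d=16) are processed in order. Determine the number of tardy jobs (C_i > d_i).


Completion vs due date:
  J1: C=8, d=6 → TARDY
  J2: C=22, d=31 → on time
  J3: C=26, d=27 → on time
  J4: C=41, d=6 → TARDY
  J5: C=49, d=45 → TARDY
  J6: C=63, d=24 → TARDY
  J7: C=65, d=25 → TARDY
  J8: C=68, d=16 → TARDY
Tardy jobs: J1, J4, J5, J6, J7, J8
Count = 6


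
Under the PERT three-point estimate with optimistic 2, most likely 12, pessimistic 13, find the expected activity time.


te = (o + 4m + p) / 6
= (2 + 4×12 + 13) / 6
= (2 + 48 + 13) / 6
= 63 / 6
= 10.50


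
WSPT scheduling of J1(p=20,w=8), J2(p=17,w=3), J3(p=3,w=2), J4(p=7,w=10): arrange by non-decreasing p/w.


WSPT (Smith's rule): sort by p/w ascending
  J4: p/w = 7/10 = 0.700
  J3: p/w = 3/2 = 1.500
  J1: p/w = 20/8 = 2.500
  J2: p/w = 17/3 = 5.667
Order: J4 → J3 → J1 → J2


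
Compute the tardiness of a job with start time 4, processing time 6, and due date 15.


Completion = start + processing = 4 + 6 = 10
Tardiness = max(0, C - d) = max(0, 10 - 15)
= max(0, -5)
= 0


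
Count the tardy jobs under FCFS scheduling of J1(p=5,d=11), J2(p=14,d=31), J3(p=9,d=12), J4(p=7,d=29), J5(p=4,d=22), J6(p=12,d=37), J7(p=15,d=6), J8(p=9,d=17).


Completion vs due date:
  J1: C=5, d=11 → on time
  J2: C=19, d=31 → on time
  J3: C=28, d=12 → TARDY
  J4: C=35, d=29 → TARDY
  J5: C=39, d=22 → TARDY
  J6: C=51, d=37 → TARDY
  J7: C=66, d=6 → TARDY
  J8: C=75, d=17 → TARDY
Tardy jobs: J3, J4, J5, J6, J7, J8
Count = 6


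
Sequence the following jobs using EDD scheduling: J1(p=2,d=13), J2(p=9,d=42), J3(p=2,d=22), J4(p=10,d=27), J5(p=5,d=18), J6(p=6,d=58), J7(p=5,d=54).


EDD: sort by earliest due date
  J1: d=13, p=2
  J5: d=18, p=5
  J3: d=22, p=2
  J4: d=27, p=10
  J2: d=42, p=9
  J7: d=54, p=5
  J6: d=58, p=6
Order: J1 → J5 → J3 → J4 → J2 → J7 → J6


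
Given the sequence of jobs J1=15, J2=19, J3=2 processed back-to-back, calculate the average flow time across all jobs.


Completion times:
  J1: completes at 15
  J2: completes at 34
  J3: completes at 36
Sum = 85
Average = 85/3
= 28.33


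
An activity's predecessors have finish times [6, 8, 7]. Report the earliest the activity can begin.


ES = max of all predecessor completion times
Predecessors: [6, 8, 7]
ES = max(6, 8, 7)
= 8


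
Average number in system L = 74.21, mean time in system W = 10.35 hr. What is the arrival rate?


Little's law: L = λW → λ = L / W
= 74.21 / 10.35
= 7.17 per hour


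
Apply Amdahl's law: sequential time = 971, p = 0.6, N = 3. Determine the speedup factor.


Amdahl's law: T_p = T × ((1-p) + p/N)
= 971 × ((1-0.6) + 0.6/3)
= 971 × (0.40 + 0.2000)
= 971 × 0.6000
= 582.60
Speedup = 971/582.60
= 1.67×


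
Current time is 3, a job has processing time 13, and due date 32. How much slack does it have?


Slack = due - current_time - processing
= 32 - 3 - 13
= 16


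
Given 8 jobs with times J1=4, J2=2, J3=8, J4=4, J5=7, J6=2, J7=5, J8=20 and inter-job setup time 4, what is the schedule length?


Makespan = Σ processing + (n-1) × setup
= (4 + 2 + 8 + 4 + 7 + 2 + 5 + 20) + (8-1)×4
= 52 + 28
= 80 time units


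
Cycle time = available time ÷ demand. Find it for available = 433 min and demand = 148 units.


Cycle time = available time / demand
= 433 / 148
= 2.93 min/unit


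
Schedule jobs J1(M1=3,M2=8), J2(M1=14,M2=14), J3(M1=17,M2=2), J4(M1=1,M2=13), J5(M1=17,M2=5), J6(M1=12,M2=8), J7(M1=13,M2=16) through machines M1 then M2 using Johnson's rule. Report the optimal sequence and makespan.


Johnson's rule:
Group 1 (M1≤M2, sort by M1): ['J4', 'J1', 'J7', 'J2']
Group 2 (M1>M2, sort desc M2): ['J6', 'J5', 'J3']
Sequence: J4 → J1 → J7 → J2 → J6 → J5 → J3
Makespan calculation:
  J4: M1 done=1, M2 done=14
  J1: M1 done=4, M2 done=22
  J7: M1 done=17, M2 done=38
  J2: M1 done=31, M2 done=52
  J6: M1 done=43, M2 done=60
  J5: M1 done=60, M2 done=65
  J3: M1 done=77, M2 done=79
= Sequence: J4 → J1 → J7 → J2 → J6 → J5 → J3, Makespan: 79


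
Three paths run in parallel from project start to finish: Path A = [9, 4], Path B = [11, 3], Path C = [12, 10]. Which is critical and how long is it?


Path A: 9 + 4 = 13
Path B: 11 + 3 = 14
Path C: 12 + 10 = 22
Critical path = longest = max(13, 14, 22)
= 22 (Path C)


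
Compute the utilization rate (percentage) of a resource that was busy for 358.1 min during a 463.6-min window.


Utilization = busy / total × 100
= 358.1 / 463.6 × 100
= 77.2%


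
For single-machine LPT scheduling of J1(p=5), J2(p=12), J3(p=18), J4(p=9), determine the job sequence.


LPT: sort by longest processing time first
  J3: p=18
  J2: p=12
  J4: p=9
  J1: p=5
Order: J3 → J2 → J4 → J1


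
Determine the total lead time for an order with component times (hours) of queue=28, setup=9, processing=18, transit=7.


Lead time = queue + setup + processing + transit
= 28 + 9 + 18 + 7
= 62 hours


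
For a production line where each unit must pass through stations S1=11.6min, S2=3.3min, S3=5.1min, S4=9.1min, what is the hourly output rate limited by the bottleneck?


Bottleneck = longest station time
Station times: [11.6, 3.3, 5.1, 9.1]
Max = 11.6 min
Rate = 60 / 11.6
= 5.17 units/hour (bottleneck: 11.6min)


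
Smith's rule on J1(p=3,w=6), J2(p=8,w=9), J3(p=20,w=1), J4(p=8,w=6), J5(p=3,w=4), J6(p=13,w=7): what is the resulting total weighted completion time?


WSPT order (by p/w): J1 → J5 → J2 → J4 → J6 → J3
  J1: C=3, w·C=6×3=18
  J5: C=6, w·C=4×6=24
  J2: C=14, w·C=9×14=126
  J4: C=22, w·C=6×22=132
  J6: C=35, w·C=7×35=245
  J3: C=55, w·C=1×55=55
Σ w·C = 600
= 600


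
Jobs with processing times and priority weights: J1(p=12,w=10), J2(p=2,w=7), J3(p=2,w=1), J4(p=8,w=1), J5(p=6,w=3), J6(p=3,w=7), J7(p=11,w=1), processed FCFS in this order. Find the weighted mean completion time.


Completion times:
  J1: C=12, w×C=10×12=120
  J2: C=14, w×C=7×14=98
  J3: C=16, w×C=1×16=16
  J4: C=24, w×C=1×24=24
  J5: C=30, w×C=3×30=90
  J6: C=33, w×C=7×33=231
  J7: C=44, w×C=1×44=44
Sum w×C = 623
Sum w = 30
Weighted avg = 623/30
= 20.77


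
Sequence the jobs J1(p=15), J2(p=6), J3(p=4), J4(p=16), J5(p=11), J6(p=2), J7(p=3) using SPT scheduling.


SPT: sort by shortest processing time
  J6: p=2
  J7: p=3
  J3: p=4
  J2: p=6
  J5: p=11
  J1: p=15
  J4: p=16
Order: J6 → J7 → J3 → J2 → J5 → J1 → J4


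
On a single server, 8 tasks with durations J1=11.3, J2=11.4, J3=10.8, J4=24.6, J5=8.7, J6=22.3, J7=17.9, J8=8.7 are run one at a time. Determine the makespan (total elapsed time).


Sequential makespan: sum all processing times
= 11.3 + 11.4 + 10.8 + 24.6 + 8.7 + 22.3 + 17.9 + 8.7
= 115.7 time units


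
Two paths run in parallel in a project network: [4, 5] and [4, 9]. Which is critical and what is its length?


Path A: 4 + 5 = 9
Path B: 4 + 9 = 13
Critical path = longest = max(9, 13)
= 13 (Path B)


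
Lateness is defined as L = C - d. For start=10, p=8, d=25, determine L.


Completion = 10 + 8 = 18
Lateness = C - d = 18 - 25
= -7


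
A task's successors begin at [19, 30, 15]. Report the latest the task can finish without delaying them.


LF = min of all successor start times
Successors start at: [19, 30, 15]
LF = min(19, 30, 15)
= 15


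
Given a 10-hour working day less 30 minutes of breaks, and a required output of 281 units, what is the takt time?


Available = 10×60 - 30 = 570 min
Takt time = 570 / 281
= 2.03 min/unit


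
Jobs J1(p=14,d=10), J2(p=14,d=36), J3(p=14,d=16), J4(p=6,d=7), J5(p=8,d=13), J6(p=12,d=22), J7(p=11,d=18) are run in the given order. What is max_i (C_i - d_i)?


Lateness per job (L = C - d):
  J1: C=14, d=10, L=4
  J2: C=28, d=36, L=-8
  J3: C=42, d=16, L=26
  J4: C=48, d=7, L=41
  J5: C=56, d=13, L=43
  J6: C=68, d=22, L=46
  J7: C=79, d=18, L=61
Lmax = max(4, -8, 26, 41, 43, 46, 61)
= 61


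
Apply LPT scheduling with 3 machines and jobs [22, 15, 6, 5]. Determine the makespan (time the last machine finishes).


Jobs (LPT sorted): [22, 15, 6, 5]
Machines: 3
  J=22 → Machine 1 (load: 0+22=22)
  J=15 → Machine 2 (load: 0+15=15)
  J=6 → Machine 3 (load: 0+6=6)
  J=5 → Machine 3 (load: 6+5=11)
Machine loads: [22, 15, 11]
Makespan = max = 22 time units


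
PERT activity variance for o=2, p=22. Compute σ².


σ² = ((p - o) / 6)² = (p - o)² / 36
= (22 - 2)² / 36
= 20² / 36
= 400 / 36
= 11.1111


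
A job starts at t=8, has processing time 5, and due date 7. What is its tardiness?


Completion = start + processing = 8 + 5 = 13
Tardiness = max(0, C - d) = max(0, 13 - 7)
= max(0, 6)
= 6


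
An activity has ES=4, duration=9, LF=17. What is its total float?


EF = ES + duration = 4 + 9 = 13
LS = LF - duration = 17 - 9 = 8
Total Float = LF - EF = 17 - 13
(or LS - ES = 8 - 4)
= 4


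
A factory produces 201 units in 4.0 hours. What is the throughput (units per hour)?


Throughput = units / time
= 201 / 4.0
= 50.2 units/hour


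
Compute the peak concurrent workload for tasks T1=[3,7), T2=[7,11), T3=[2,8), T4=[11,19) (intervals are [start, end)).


Check each time point for overlaps:
  t=3: 2 tasks active (T1, T3)
Max concurrent = 2


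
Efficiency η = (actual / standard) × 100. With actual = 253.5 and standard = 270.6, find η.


Efficiency = (actual / standard) × 100
= (253.5 / 270.6) × 100
= 93.7%


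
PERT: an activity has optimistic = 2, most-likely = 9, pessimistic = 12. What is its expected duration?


te = (o + 4m + p) / 6
= (2 + 4×9 + 12) / 6
= (2 + 36 + 12) / 6
= 50 / 6
= 8.33


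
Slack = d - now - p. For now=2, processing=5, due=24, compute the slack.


Slack = due - current_time - processing
= 24 - 2 - 5
= 17


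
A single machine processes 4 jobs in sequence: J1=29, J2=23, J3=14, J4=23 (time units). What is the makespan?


Sequential makespan: sum all processing times
= 29 + 23 + 14 + 23
= 89 time units


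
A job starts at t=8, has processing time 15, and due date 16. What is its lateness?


Completion = 8 + 15 = 23
Lateness = C - d = 23 - 16
= 7


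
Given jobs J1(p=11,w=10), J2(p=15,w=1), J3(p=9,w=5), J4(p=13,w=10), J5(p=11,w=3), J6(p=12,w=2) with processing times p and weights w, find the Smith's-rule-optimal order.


WSPT (Smith's rule): sort by p/w ascending
  J1: p/w = 11/10 = 1.100
  J4: p/w = 13/10 = 1.300
  J3: p/w = 9/5 = 1.800
  J5: p/w = 11/3 = 3.667
  J6: p/w = 12/2 = 6.000
  J2: p/w = 15/1 = 15.000
Order: J1 → J4 → J3 → J5 → J6 → J2


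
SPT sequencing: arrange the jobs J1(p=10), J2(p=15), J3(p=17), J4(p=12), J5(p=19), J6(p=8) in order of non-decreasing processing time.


SPT: sort by shortest processing time
  J6: p=8
  J1: p=10
  J4: p=12
  J2: p=15
  J3: p=17
  J5: p=19
Order: J6 → J1 → J4 → J2 → J3 → J5


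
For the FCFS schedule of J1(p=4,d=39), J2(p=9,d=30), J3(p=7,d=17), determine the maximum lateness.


Lateness per job (L = C - d):
  J1: C=4, d=39, L=-35
  J2: C=13, d=30, L=-17
  J3: C=20, d=17, L=3
Lmax = max(-35, -17, 3)
= 3


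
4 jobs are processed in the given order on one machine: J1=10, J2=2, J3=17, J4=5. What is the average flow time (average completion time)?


Completion times:
  J1: completes at 10
  J2: completes at 12
  J3: completes at 29
  J4: completes at 34
Sum = 85
Average = 85/4
= 21.25


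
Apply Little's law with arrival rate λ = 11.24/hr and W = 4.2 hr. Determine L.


Little's law: L = λ × W
= 11.24 × 4.2
= 47.21


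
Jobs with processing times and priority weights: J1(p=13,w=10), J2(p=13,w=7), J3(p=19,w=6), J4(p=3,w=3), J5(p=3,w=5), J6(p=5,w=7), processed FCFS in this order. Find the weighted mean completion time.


Completion times:
  J1: C=13, w×C=10×13=130
  J2: C=26, w×C=7×26=182
  J3: C=45, w×C=6×45=270
  J4: C=48, w×C=3×48=144
  J5: C=51, w×C=5×51=255
  J6: C=56, w×C=7×56=392
Sum w×C = 1373
Sum w = 38
Weighted avg = 1373/38
= 36.13


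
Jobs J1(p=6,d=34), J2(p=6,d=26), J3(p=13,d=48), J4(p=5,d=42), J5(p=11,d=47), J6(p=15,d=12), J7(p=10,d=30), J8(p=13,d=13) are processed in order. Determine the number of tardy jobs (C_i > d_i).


Completion vs due date:
  J1: C=6, d=34 → on time
  J2: C=12, d=26 → on time
  J3: C=25, d=48 → on time
  J4: C=30, d=42 → on time
  J5: C=41, d=47 → on time
  J6: C=56, d=12 → TARDY
  J7: C=66, d=30 → TARDY
  J8: C=79, d=13 → TARDY
Tardy jobs: J6, J7, J8
Count = 3


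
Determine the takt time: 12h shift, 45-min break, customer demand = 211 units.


Available = 12×60 - 45 = 675 min
Takt time = 675 / 211
= 3.20 min/unit


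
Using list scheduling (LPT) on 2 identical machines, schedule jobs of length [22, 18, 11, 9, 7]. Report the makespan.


Jobs (LPT sorted): [22, 18, 11, 9, 7]
Machines: 2
  J=22 → Machine 1 (load: 0+22=22)
  J=18 → Machine 2 (load: 0+18=18)
  J=11 → Machine 2 (load: 18+11=29)
  J=9 → Machine 1 (load: 22+9=31)
  J=7 → Machine 2 (load: 29+7=36)
Machine loads: [31, 36]
Makespan = max = 36 time units


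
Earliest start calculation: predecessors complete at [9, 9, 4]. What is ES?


ES = max of all predecessor completion times
Predecessors: [9, 9, 4]
ES = max(9, 9, 4)
= 9


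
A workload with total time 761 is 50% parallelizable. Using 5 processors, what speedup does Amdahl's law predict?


Amdahl's law: T_p = T × ((1-p) + p/N)
= 761 × ((1-0.5) + 0.5/5)
= 761 × (0.50 + 0.1000)
= 761 × 0.6000
= 456.60
Speedup = 761/456.60
= 1.67×


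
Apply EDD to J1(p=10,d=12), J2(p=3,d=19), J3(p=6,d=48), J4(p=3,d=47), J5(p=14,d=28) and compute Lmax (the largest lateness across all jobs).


EDD order: J1 → J2 → J5 → J4 → J3
Completion and lateness:
  J1: C=10, d=12, L=10-12=-2
  J2: C=13, d=19, L=13-19=-6
  J5: C=27, d=28, L=27-28=-1
  J4: C=30, d=47, L=30-47=-17
  J3: C=36, d=48, L=36-48=-12
Lmax = max(-2, -6, -1, -17, -12)
= -1


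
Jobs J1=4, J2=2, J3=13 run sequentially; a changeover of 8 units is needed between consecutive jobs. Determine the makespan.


Makespan = Σ processing + (n-1) × setup
= (4 + 2 + 13) + (3-1)×8
= 19 + 16
= 35 time units


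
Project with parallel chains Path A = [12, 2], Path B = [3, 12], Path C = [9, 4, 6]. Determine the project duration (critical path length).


Path A: 12 + 2 = 14
Path B: 3 + 12 = 15
Path C: 9 + 4 + 6 = 19
Critical path = longest = max(14, 15, 19)
= 19 (Path C)


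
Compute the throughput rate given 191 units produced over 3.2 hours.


Throughput = units / time
= 191 / 3.2
= 59.7 units/hour


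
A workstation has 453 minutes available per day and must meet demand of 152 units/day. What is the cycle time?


Cycle time = available time / demand
= 453 / 152
= 2.98 min/unit


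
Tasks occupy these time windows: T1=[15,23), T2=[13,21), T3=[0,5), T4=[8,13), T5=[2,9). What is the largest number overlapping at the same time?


Check each time point for overlaps:
  t=2: 2 tasks active (T3, T5)
Max concurrent = 2


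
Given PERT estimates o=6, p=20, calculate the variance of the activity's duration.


σ² = ((p - o) / 6)² = (p - o)² / 36
= (20 - 6)² / 36
= 14² / 36
= 196 / 36
= 5.4444


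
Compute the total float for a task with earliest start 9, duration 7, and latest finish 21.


EF = ES + duration = 9 + 7 = 16
LS = LF - duration = 21 - 7 = 14
Total Float = LF - EF = 21 - 16
(or LS - ES = 14 - 9)
= 5


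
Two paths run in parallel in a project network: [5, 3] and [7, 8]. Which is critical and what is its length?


Path A: 5 + 3 = 8
Path B: 7 + 8 = 15
Critical path = longest = max(8, 15)
= 15 (Path B)


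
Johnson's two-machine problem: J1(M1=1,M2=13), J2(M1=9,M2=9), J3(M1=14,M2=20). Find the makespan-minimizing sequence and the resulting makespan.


Johnson's rule:
Group 1 (M1≤M2, sort by M1): ['J1', 'J2', 'J3']
Group 2 (M1>M2, sort desc M2): []
Sequence: J1 → J2 → J3
Makespan calculation:
  J1: M1 done=1, M2 done=14
  J2: M1 done=10, M2 done=23
  J3: M1 done=24, M2 done=44
= Sequence: J1 → J2 → J3, Makespan: 44


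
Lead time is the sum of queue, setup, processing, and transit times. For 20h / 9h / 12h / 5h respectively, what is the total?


Lead time = queue + setup + processing + transit
= 20 + 9 + 12 + 5
= 46 hours


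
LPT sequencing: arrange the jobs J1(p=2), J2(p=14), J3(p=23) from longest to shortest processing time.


LPT: sort by longest processing time first
  J3: p=23
  J2: p=14
  J1: p=2
Order: J3 → J2 → J1


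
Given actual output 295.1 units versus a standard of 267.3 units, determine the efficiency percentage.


Efficiency = (actual / standard) × 100
= (295.1 / 267.3) × 100
= 110.4%


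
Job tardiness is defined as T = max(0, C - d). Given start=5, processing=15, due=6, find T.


Completion = start + processing = 5 + 15 = 20
Tardiness = max(0, C - d) = max(0, 20 - 6)
= max(0, 14)
= 14


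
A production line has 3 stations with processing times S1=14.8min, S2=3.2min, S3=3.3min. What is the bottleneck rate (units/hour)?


Bottleneck = longest station time
Station times: [14.8, 3.2, 3.3]
Max = 14.8 min
Rate = 60 / 14.8
= 4.05 units/hour (bottleneck: 14.8min)


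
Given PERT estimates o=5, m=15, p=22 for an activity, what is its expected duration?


te = (o + 4m + p) / 6
= (5 + 4×15 + 22) / 6
= (5 + 60 + 22) / 6
= 87 / 6
= 14.50


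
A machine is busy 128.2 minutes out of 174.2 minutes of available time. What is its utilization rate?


Utilization = busy / total × 100
= 128.2 / 174.2 × 100
= 73.6%


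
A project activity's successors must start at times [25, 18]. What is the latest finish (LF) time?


LF = min of all successor start times
Successors start at: [25, 18]
LF = min(25, 18)
= 18


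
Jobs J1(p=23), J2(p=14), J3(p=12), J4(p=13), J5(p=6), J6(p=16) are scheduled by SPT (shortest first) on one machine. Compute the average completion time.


SPT order: J5 → J3 → J4 → J2 → J6 → J1
Completion times:
  J5: C=6
  J3: C=18
  J4: C=31
  J2: C=45
  J6: C=61
  J1: C=84
Sum = 245, n = 6
Mean flow = 245/6
= 40.83


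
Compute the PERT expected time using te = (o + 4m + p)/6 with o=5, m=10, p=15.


te = (o + 4m + p) / 6
= (5 + 4×10 + 15) / 6
= (5 + 40 + 15) / 6
= 60 / 6
= 10.00


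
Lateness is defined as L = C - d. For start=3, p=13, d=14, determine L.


Completion = 3 + 13 = 16
Lateness = C - d = 16 - 14
= 2


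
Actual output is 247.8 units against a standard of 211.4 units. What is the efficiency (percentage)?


Efficiency = (actual / standard) × 100
= (247.8 / 211.4) × 100
= 117.2%


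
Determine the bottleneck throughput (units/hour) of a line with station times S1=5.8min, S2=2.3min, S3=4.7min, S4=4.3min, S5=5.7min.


Bottleneck = longest station time
Station times: [5.8, 2.3, 4.7, 4.3, 5.7]
Max = 5.8 min
Rate = 60 / 5.8
= 10.34 units/hour (bottleneck: 5.8min)


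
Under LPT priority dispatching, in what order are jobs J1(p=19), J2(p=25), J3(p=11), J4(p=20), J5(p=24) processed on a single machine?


LPT: sort by longest processing time first
  J2: p=25
  J5: p=24
  J4: p=20
  J1: p=19
  J3: p=11
Order: J2 → J5 → J4 → J1 → J3


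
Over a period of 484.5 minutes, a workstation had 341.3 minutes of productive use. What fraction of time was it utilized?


Utilization = busy / total × 100
= 341.3 / 484.5 × 100
= 70.4%


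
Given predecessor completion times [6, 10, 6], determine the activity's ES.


ES = max of all predecessor completion times
Predecessors: [6, 10, 6]
ES = max(6, 10, 6)
= 10


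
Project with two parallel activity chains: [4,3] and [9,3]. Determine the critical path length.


Path A: 4 + 3 = 7
Path B: 9 + 3 = 12
Critical path = longest = max(7, 12)
= 12 (Path B)


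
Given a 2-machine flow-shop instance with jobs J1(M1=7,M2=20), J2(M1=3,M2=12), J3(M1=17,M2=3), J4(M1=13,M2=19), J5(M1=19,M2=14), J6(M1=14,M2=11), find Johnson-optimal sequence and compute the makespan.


Johnson's rule:
Group 1 (M1≤M2, sort by M1): ['J2', 'J1', 'J4']
Group 2 (M1>M2, sort desc M2): ['J5', 'J6', 'J3']
Sequence: J2 → J1 → J4 → J5 → J6 → J3
Makespan calculation:
  J2: M1 done=3, M2 done=15
  J1: M1 done=10, M2 done=35
  J4: M1 done=23, M2 done=54
  J5: M1 done=42, M2 done=68
  J6: M1 done=56, M2 done=79
  J3: M1 done=73, M2 done=82
= Sequence: J2 → J1 → J4 → J5 → J6 → J3, Makespan: 82


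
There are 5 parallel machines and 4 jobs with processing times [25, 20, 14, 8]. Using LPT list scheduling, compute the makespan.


Jobs (LPT sorted): [25, 20, 14, 8]
Machines: 5
  J=25 → Machine 1 (load: 0+25=25)
  J=20 → Machine 2 (load: 0+20=20)
  J=14 → Machine 3 (load: 0+14=14)
  J=8 → Machine 4 (load: 0+8=8)
Machine loads: [25, 20, 14, 8, 0]
Makespan = max = 25 time units


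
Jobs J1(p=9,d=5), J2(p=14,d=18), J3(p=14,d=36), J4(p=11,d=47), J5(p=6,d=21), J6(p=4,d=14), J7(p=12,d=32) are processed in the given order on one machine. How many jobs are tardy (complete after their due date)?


Completion vs due date:
  J1: C=9, d=5 → TARDY
  J2: C=23, d=18 → TARDY
  J3: C=37, d=36 → TARDY
  J4: C=48, d=47 → TARDY
  J5: C=54, d=21 → TARDY
  J6: C=58, d=14 → TARDY
  J7: C=70, d=32 → TARDY
Tardy jobs: J1, J2, J3, J4, J5, J6, J7
Count = 7


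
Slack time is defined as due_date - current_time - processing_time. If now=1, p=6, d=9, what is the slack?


Slack = due - current_time - processing
= 9 - 1 - 6
= 2


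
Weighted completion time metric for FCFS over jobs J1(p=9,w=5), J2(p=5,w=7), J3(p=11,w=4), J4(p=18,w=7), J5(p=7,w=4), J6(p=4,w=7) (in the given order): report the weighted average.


Completion times:
  J1: C=9, w×C=5×9=45
  J2: C=14, w×C=7×14=98
  J3: C=25, w×C=4×25=100
  J4: C=43, w×C=7×43=301
  J5: C=50, w×C=4×50=200
  J6: C=54, w×C=7×54=378
Sum w×C = 1122
Sum w = 34
Weighted avg = 1122/34
= 33.00


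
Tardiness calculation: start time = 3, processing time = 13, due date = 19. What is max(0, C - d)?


Completion = start + processing = 3 + 13 = 16
Tardiness = max(0, C - d) = max(0, 16 - 19)
= max(0, -3)
= 0


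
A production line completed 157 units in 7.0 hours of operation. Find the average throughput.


Throughput = units / time
= 157 / 7.0
= 22.4 units/hour


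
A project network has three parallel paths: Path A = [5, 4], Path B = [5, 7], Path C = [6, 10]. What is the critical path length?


Path A: 5 + 4 = 9
Path B: 5 + 7 = 12
Path C: 6 + 10 = 16
Critical path = longest = max(9, 12, 16)
= 16 (Path C)


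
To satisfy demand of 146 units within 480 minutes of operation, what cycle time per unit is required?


Cycle time = available time / demand
= 480 / 146
= 3.29 min/unit


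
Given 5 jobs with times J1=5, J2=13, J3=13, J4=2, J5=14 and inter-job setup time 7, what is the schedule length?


Makespan = Σ processing + (n-1) × setup
= (5 + 13 + 13 + 2 + 14) + (5-1)×7
= 47 + 28
= 75 time units


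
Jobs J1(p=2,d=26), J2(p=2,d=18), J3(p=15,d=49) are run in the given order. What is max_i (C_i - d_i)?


Lateness per job (L = C - d):
  J1: C=2, d=26, L=-24
  J2: C=4, d=18, L=-14
  J3: C=19, d=49, L=-30
Lmax = max(-24, -14, -30)
= -14


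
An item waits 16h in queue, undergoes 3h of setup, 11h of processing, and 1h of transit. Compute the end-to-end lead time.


Lead time = queue + setup + processing + transit
= 16 + 3 + 11 + 1
= 31 hours


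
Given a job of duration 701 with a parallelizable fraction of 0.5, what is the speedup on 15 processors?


Amdahl's law: T_p = T × ((1-p) + p/N)
= 701 × ((1-0.5) + 0.5/15)
= 701 × (0.50 + 0.0333)
= 701 × 0.5333
= 373.87
Speedup = 701/373.87
= 1.88×


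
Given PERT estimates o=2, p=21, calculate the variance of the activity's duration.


σ² = ((p - o) / 6)² = (p - o)² / 36
= (21 - 2)² / 36
= 19² / 36
= 361 / 36
= 10.0278


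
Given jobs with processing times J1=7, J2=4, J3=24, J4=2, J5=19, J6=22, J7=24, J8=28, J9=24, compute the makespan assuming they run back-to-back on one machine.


Sequential makespan: sum all processing times
= 7 + 4 + 24 + 2 + 19 + 22 + 24 + 28 + 24
= 154 time units


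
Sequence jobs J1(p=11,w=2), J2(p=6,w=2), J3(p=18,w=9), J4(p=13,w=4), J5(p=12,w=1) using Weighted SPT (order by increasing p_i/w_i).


WSPT (Smith's rule): sort by p/w ascending
  J3: p/w = 18/9 = 2.000
  J2: p/w = 6/2 = 3.000
  J4: p/w = 13/4 = 3.250
  J1: p/w = 11/2 = 5.500
  J5: p/w = 12/1 = 12.000
Order: J3 → J2 → J4 → J1 → J5


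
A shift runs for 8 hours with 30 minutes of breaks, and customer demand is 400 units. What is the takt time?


Available = 8×60 - 30 = 450 min
Takt time = 450 / 400
= 1.12 min/unit


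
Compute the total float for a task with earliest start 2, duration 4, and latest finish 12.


EF = ES + duration = 2 + 4 = 6
LS = LF - duration = 12 - 4 = 8
Total Float = LF - EF = 12 - 6
(or LS - ES = 8 - 2)
= 6


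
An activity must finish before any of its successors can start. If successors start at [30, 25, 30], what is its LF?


LF = min of all successor start times
Successors start at: [30, 25, 30]
LF = min(30, 25, 30)
= 25


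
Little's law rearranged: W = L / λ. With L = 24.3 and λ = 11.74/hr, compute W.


Little's law: L = λW → W = L / λ
= 24.3 / 11.74
= 2.07 hours


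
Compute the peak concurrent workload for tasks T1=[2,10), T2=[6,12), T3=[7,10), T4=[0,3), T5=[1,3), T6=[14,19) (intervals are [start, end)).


Check each time point for overlaps:
  t=2: 3 tasks active (T1, T4, T5)
Max concurrent = 3


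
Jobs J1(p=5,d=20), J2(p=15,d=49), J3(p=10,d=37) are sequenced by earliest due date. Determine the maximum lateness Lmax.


EDD order: J1 → J3 → J2
Completion and lateness:
  J1: C=5, d=20, L=5-20=-15
  J3: C=15, d=37, L=15-37=-22
  J2: C=30, d=49, L=30-49=-19
Lmax = max(-15, -22, -19)
= -15


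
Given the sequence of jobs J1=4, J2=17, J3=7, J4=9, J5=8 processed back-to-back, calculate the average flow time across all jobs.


Completion times:
  J1: completes at 4
  J2: completes at 21
  J3: completes at 28
  J4: completes at 37
  J5: completes at 45
Sum = 135
Average = 135/5
= 27.00


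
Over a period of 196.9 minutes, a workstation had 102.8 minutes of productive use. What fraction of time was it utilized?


Utilization = busy / total × 100
= 102.8 / 196.9 × 100
= 52.2%


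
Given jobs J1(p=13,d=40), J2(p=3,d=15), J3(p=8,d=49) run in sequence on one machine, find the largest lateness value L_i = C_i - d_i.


Lateness per job (L = C - d):
  J1: C=13, d=40, L=-27
  J2: C=16, d=15, L=1
  J3: C=24, d=49, L=-25
Lmax = max(-27, 1, -25)
= 1


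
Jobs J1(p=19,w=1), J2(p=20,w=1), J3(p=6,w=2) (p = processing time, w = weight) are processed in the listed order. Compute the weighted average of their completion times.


Completion times:
  J1: C=19, w×C=1×19=19
  J2: C=39, w×C=1×39=39
  J3: C=45, w×C=2×45=90
Sum w×C = 148
Sum w = 4
Weighted avg = 148/4
= 37.00
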